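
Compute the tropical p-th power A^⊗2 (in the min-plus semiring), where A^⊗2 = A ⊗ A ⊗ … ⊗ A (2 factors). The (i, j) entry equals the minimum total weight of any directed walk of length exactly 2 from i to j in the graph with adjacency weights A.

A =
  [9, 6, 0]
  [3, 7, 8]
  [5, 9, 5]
A^⊗2 =
  [5, 9, 5]
  [10, 9, 3]
  [10, 11, 5]

Each entry (A^⊗2)_ij equals the minimum over all length-2 walks i = v_0 → v_1 → … → v_2 = j of Σ_t A[v_t][v_{t+1}]. For example, for (i, j) = (0, 2) we minimise over 3 possible intermediate vertex sequences; the minimum is 5, attained along the walk 0 → 2 → 2.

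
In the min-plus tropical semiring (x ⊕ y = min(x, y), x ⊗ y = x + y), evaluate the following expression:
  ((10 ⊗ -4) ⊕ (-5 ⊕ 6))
((10 ⊗ -4) ⊕ (-5 ⊕ 6)) = -5

Expand innermost to outermost. Recall ⊕ takes the minimum of its arguments and ⊗ takes their sum. Working out the expression ((10 ⊗ -4) ⊕ (-5 ⊕ 6)) gives -5.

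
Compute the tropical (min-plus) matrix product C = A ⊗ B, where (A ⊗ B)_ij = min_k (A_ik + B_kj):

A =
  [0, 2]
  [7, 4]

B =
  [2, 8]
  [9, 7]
A ⊗ B =
  [2, 8]
  [9, 11]

Apply the min-plus product entry-by-entry:
  C[0][0] = min over k of (A[0][0] + B[0][0] = 0 + 2 = 2, A[0][1] + B[1][0] = 2 + 9 = 11) = 2 (attained at k = 0)
  C[0][1] = min over k of (A[0][0] + B[0][1] = 0 + 8 = 8, A[0][1] + B[1][1] = 2 + 7 = 9) = 8 (attained at k = 0)
  C[1][0] = min over k of (A[1][0] + B[0][0] = 7 + 2 = 9, A[1][1] + B[1][0] = 4 + 9 = 13) = 9 (attained at k = 0)
  C[1][1] = min over k of (A[1][0] + B[0][1] = 7 + 8 = 15, A[1][1] + B[1][1] = 4 + 7 = 11) = 11 (attained at k = 1)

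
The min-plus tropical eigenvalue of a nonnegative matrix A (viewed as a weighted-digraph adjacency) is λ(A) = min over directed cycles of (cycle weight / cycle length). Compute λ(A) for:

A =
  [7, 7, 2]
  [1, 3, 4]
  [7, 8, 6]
λ(A) = 3

Enumerate directed cycles and compute their means (weight / length). Sample:
  cycle 0 → 0: weight = 7, length = 1, mean = 7/1 ≈ 7.000
  cycle 1 → 1: weight = 3, length = 1, mean = 3/1 ≈ 3.000
  cycle 2 → 2: weight = 6, length = 1, mean = 6/1 ≈ 6.000
  cycle 0 → 1 → 0: weight = 8, length = 2, mean = 8/2 ≈ 4.000
  cycle 0 → 2 → 0: weight = 9, length = 2, mean = 9/2 ≈ 4.500
  cycle 1 → 0 → 1: weight = 8, length = 2, mean = 8/2 ≈ 4.000
Minimum mean = 3.000, attained e.g. along the cycle 1 → 1 with weight 3 and length 1. So λ(A) = 3/1 = 3.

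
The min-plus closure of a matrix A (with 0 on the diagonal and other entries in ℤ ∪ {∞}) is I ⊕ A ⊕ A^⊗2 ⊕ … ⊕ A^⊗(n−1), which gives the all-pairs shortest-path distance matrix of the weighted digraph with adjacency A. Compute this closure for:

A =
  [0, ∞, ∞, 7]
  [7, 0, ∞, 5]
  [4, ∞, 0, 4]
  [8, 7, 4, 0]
Closure =
  [0, 14, 11, 7]
  [7, 0, 9, 5]
  [4, 11, 0, 4]
  [8, 7, 4, 0]

This is the Floyd-Warshall all-pairs shortest-path computation. For each intermediate vertex k = 0, 1, …, 3, update dist[i][j] ← min(dist[i][j], dist[i][k] + dist[k][j]). The final matrix gives, for each (i, j), the minimum total weight of any directed path from i to j (possibly empty when i = j).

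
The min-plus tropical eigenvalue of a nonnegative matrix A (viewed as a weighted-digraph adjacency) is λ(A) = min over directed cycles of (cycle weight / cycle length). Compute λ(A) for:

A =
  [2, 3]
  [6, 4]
λ(A) = 2

Enumerate directed cycles and compute their means (weight / length). Sample:
  cycle 0 → 0: weight = 2, length = 1, mean = 2/1 ≈ 2.000
  cycle 1 → 1: weight = 4, length = 1, mean = 4/1 ≈ 4.000
  cycle 0 → 1 → 0: weight = 9, length = 2, mean = 9/2 ≈ 4.500
  cycle 1 → 0 → 1: weight = 9, length = 2, mean = 9/2 ≈ 4.500
Minimum mean = 2.000, attained e.g. along the cycle 0 → 0 with weight 2 and length 1. So λ(A) = 2/1 = 2.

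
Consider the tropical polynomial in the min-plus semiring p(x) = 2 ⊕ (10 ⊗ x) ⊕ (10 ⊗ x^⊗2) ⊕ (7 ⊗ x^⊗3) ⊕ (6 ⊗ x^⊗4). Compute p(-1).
p(-1) = 2

A tropical monomial a ⊗ x^⊗i evaluates to a + i · x. Evaluating each term at x = -1:
  Term 0 contributes 2 + 0 · -1 = 2
  Term 1 contributes 10 + 1 · -1 = 9
  Term 2 contributes 10 + 2 · -1 = 8
  Term 3 contributes 7 + 3 · -1 = 4
  Term 4 contributes 6 + 4 · -1 = 2
p(-1) = ⊕ of these = min[2, 9, 8, 4, 2] = 2.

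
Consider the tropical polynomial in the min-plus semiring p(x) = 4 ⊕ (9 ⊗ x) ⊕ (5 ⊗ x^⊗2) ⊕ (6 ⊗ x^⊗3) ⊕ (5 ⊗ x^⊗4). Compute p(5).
p(5) = 4

A tropical monomial a ⊗ x^⊗i evaluates to a + i · x. Evaluating each term at x = 5:
  Term 0 contributes 4 + 0 · 5 = 4
  Term 1 contributes 9 + 1 · 5 = 14
  Term 2 contributes 5 + 2 · 5 = 15
  Term 3 contributes 6 + 3 · 5 = 21
  Term 4 contributes 5 + 4 · 5 = 25
p(5) = ⊕ of these = min[4, 14, 15, 21, 25] = 4.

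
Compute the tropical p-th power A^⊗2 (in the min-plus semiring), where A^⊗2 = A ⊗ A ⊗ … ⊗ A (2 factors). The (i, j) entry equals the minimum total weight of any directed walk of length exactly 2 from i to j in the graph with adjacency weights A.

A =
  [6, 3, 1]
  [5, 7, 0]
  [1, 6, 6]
A^⊗2 =
  [2, 7, 3]
  [1, 6, 6]
  [7, 4, 2]

Each entry (A^⊗2)_ij equals the minimum over all length-2 walks i = v_0 → v_1 → … → v_2 = j of Σ_t A[v_t][v_{t+1}]. For example, for (i, j) = (0, 2) we minimise over 3 possible intermediate vertex sequences; the minimum is 3, attained along the walk 0 → 1 → 2.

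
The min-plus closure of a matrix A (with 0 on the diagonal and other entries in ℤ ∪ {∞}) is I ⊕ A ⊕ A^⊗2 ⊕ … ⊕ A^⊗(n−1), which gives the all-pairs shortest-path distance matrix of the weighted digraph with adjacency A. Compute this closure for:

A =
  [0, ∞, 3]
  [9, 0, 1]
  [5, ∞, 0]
Closure =
  [0, ∞, 3]
  [6, 0, 1]
  [5, ∞, 0]

This is the Floyd-Warshall all-pairs shortest-path computation. For each intermediate vertex k = 0, 1, …, 2, update dist[i][j] ← min(dist[i][j], dist[i][k] + dist[k][j]). The final matrix gives, for each (i, j), the minimum total weight of any directed path from i to j (possibly empty when i = j).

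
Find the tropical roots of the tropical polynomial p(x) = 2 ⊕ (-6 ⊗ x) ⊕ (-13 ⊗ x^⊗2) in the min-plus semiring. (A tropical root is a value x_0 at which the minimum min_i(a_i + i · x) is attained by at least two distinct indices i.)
Roots: {7, 8}

Each tropical root is a break point of the lower envelope of the lines y = a_i + i · x (there are 3 lines, with slopes 0, 1, ..., 2). Only the lines that attain the minimum somewhere contribute to roots; other lines are dominated. Here the surviving (envelope) indices are i = 2, i = 1, i = 0.
Intersections between consecutive envelope lines give the roots: for adjacent envelope indices i < j the intersection is x = (a_i − a_j) / (j − i). Reading off the sorted break points: {7, 8}.
Verification: at each break x_0, at least two indices attain the minimum of min_i(a_i + i · x_0).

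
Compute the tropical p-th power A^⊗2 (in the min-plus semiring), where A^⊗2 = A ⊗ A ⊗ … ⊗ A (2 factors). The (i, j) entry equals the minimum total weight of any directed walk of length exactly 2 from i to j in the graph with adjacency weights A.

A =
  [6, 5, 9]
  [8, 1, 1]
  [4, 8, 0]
A^⊗2 =
  [12, 6, 6]
  [5, 2, 1]
  [4, 8, 0]

Each entry (A^⊗2)_ij equals the minimum over all length-2 walks i = v_0 → v_1 → … → v_2 = j of Σ_t A[v_t][v_{t+1}]. For example, for (i, j) = (0, 2) we minimise over 3 possible intermediate vertex sequences; the minimum is 6, attained along the walk 0 → 1 → 2.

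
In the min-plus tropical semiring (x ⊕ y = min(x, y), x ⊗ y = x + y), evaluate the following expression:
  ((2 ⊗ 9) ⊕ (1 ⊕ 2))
((2 ⊗ 9) ⊕ (1 ⊕ 2)) = 1

Expand innermost to outermost. Recall ⊕ takes the minimum of its arguments and ⊗ takes their sum. Working out the expression ((2 ⊗ 9) ⊕ (1 ⊕ 2)) gives 1.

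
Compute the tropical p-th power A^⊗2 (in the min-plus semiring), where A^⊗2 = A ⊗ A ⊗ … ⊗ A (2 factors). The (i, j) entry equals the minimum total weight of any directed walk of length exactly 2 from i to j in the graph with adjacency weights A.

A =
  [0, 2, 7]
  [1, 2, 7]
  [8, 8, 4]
A^⊗2 =
  [0, 2, 7]
  [1, 3, 8]
  [8, 10, 8]

Each entry (A^⊗2)_ij equals the minimum over all length-2 walks i = v_0 → v_1 → … → v_2 = j of Σ_t A[v_t][v_{t+1}]. For example, for (i, j) = (0, 2) we minimise over 3 possible intermediate vertex sequences; the minimum is 7, attained along the walk 0 → 0 → 2.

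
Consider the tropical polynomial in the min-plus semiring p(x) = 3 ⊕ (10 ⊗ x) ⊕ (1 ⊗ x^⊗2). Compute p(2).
p(2) = 3

A tropical monomial a ⊗ x^⊗i evaluates to a + i · x. Evaluating each term at x = 2:
  Term 0 contributes 3 + 0 · 2 = 3
  Term 1 contributes 10 + 1 · 2 = 12
  Term 2 contributes 1 + 2 · 2 = 5
p(2) = ⊕ of these = min[3, 12, 5] = 3.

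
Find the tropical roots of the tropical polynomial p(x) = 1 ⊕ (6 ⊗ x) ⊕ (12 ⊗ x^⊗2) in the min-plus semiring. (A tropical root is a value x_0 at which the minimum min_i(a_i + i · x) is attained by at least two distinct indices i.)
Roots: {-6, -5}

Each tropical root is a break point of the lower envelope of the lines y = a_i + i · x (there are 3 lines, with slopes 0, 1, ..., 2). Only the lines that attain the minimum somewhere contribute to roots; other lines are dominated. Here the surviving (envelope) indices are i = 2, i = 1, i = 0.
Intersections between consecutive envelope lines give the roots: for adjacent envelope indices i < j the intersection is x = (a_i − a_j) / (j − i). Reading off the sorted break points: {-6, -5}.
Verification: at each break x_0, at least two indices attain the minimum of min_i(a_i + i · x_0).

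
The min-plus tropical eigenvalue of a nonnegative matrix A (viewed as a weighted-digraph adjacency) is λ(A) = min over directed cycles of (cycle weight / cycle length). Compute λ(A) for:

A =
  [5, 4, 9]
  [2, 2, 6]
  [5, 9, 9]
λ(A) = 2

Enumerate directed cycles and compute their means (weight / length). Sample:
  cycle 0 → 0: weight = 5, length = 1, mean = 5/1 ≈ 5.000
  cycle 1 → 1: weight = 2, length = 1, mean = 2/1 ≈ 2.000
  cycle 2 → 2: weight = 9, length = 1, mean = 9/1 ≈ 9.000
  cycle 0 → 1 → 0: weight = 6, length = 2, mean = 6/2 ≈ 3.000
  cycle 0 → 2 → 0: weight = 14, length = 2, mean = 14/2 ≈ 7.000
  cycle 1 → 0 → 1: weight = 6, length = 2, mean = 6/2 ≈ 3.000
Minimum mean = 2.000, attained e.g. along the cycle 1 → 1 with weight 2 and length 1. So λ(A) = 2/1 = 2.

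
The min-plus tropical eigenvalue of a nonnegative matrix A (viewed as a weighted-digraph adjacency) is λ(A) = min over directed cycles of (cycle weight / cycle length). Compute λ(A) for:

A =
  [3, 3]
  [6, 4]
λ(A) = 3

Enumerate directed cycles and compute their means (weight / length). Sample:
  cycle 0 → 0: weight = 3, length = 1, mean = 3/1 ≈ 3.000
  cycle 1 → 1: weight = 4, length = 1, mean = 4/1 ≈ 4.000
  cycle 0 → 1 → 0: weight = 9, length = 2, mean = 9/2 ≈ 4.500
  cycle 1 → 0 → 1: weight = 9, length = 2, mean = 9/2 ≈ 4.500
Minimum mean = 3.000, attained e.g. along the cycle 0 → 0 with weight 3 and length 1. So λ(A) = 3/1 = 3.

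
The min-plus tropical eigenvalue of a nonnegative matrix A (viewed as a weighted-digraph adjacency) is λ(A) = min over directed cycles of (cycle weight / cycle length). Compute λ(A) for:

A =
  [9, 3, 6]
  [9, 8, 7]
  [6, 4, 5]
λ(A) = 5

Enumerate directed cycles and compute their means (weight / length). Sample:
  cycle 0 → 0: weight = 9, length = 1, mean = 9/1 ≈ 9.000
  cycle 1 → 1: weight = 8, length = 1, mean = 8/1 ≈ 8.000
  cycle 2 → 2: weight = 5, length = 1, mean = 5/1 ≈ 5.000
  cycle 0 → 1 → 0: weight = 12, length = 2, mean = 12/2 ≈ 6.000
  cycle 0 → 2 → 0: weight = 12, length = 2, mean = 12/2 ≈ 6.000
  cycle 1 → 0 → 1: weight = 12, length = 2, mean = 12/2 ≈ 6.000
Minimum mean = 5.000, attained e.g. along the cycle 2 → 2 with weight 5 and length 1. So λ(A) = 5/1 = 5.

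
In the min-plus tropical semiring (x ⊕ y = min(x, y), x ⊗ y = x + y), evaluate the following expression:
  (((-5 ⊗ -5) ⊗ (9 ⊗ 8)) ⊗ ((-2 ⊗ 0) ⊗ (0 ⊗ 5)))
(((-5 ⊗ -5) ⊗ (9 ⊗ 8)) ⊗ ((-2 ⊗ 0) ⊗ (0 ⊗ 5))) = 10

Expand innermost to outermost. Recall ⊕ takes the minimum of its arguments and ⊗ takes their sum. Working out the expression (((-5 ⊗ -5) ⊗ (9 ⊗ 8)) ⊗ ((-2 ⊗ 0) ⊗ (0 ⊗ 5))) gives 10.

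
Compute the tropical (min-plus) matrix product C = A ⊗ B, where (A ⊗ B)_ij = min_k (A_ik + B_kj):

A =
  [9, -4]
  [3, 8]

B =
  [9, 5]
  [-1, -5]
A ⊗ B =
  [-5, -9]
  [7, 3]

Apply the min-plus product entry-by-entry:
  C[0][0] = min over k of (A[0][0] + B[0][0] = 9 + 9 = 18, A[0][1] + B[1][0] = -4 + -1 = -5) = -5 (attained at k = 1)
  C[0][1] = min over k of (A[0][0] + B[0][1] = 9 + 5 = 14, A[0][1] + B[1][1] = -4 + -5 = -9) = -9 (attained at k = 1)
  C[1][0] = min over k of (A[1][0] + B[0][0] = 3 + 9 = 12, A[1][1] + B[1][0] = 8 + -1 = 7) = 7 (attained at k = 1)
  C[1][1] = min over k of (A[1][0] + B[0][1] = 3 + 5 = 8, A[1][1] + B[1][1] = 8 + -5 = 3) = 3 (attained at k = 1)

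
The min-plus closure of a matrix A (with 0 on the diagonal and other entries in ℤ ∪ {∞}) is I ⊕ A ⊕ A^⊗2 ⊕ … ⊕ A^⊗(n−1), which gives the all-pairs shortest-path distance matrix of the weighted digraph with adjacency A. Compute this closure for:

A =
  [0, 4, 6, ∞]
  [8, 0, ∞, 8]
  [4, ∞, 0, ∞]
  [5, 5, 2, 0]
Closure =
  [0, 4, 6, 12]
  [8, 0, 10, 8]
  [4, 8, 0, 16]
  [5, 5, 2, 0]

This is the Floyd-Warshall all-pairs shortest-path computation. For each intermediate vertex k = 0, 1, …, 3, update dist[i][j] ← min(dist[i][j], dist[i][k] + dist[k][j]). The final matrix gives, for each (i, j), the minimum total weight of any directed path from i to j (possibly empty when i = j).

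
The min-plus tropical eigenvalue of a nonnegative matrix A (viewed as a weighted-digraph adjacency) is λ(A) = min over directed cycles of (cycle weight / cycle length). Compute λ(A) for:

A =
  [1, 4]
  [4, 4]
λ(A) = 1

Enumerate directed cycles and compute their means (weight / length). Sample:
  cycle 0 → 0: weight = 1, length = 1, mean = 1/1 ≈ 1.000
  cycle 1 → 1: weight = 4, length = 1, mean = 4/1 ≈ 4.000
  cycle 0 → 1 → 0: weight = 8, length = 2, mean = 8/2 ≈ 4.000
  cycle 1 → 0 → 1: weight = 8, length = 2, mean = 8/2 ≈ 4.000
Minimum mean = 1.000, attained e.g. along the cycle 0 → 0 with weight 1 and length 1. So λ(A) = 1/1 = 1.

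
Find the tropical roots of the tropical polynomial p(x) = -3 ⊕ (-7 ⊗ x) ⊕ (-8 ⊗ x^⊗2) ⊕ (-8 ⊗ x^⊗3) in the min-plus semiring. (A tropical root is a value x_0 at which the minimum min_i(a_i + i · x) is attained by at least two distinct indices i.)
Roots: {0, 1, 4}

Each tropical root is a break point of the lower envelope of the lines y = a_i + i · x (there are 4 lines, with slopes 0, 1, ..., 3). Only the lines that attain the minimum somewhere contribute to roots; other lines are dominated. Here the surviving (envelope) indices are i = 3, i = 2, i = 1, i = 0.
Intersections between consecutive envelope lines give the roots: for adjacent envelope indices i < j the intersection is x = (a_i − a_j) / (j − i). Reading off the sorted break points: {0, 1, 4}.
Verification: at each break x_0, at least two indices attain the minimum of min_i(a_i + i · x_0).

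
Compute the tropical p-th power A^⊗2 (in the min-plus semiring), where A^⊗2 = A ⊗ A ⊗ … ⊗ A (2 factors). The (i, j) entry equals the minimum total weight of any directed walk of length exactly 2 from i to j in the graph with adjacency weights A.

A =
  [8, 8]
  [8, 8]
A^⊗2 =
  [16, 16]
  [16, 16]

Each entry (A^⊗2)_ij equals the minimum over all length-2 walks i = v_0 → v_1 → … → v_2 = j of Σ_t A[v_t][v_{t+1}]. For example, for (i, j) = (0, 1) we minimise over 2 possible intermediate vertex sequences; the minimum is 16, attained along the walk 0 → 0 → 1.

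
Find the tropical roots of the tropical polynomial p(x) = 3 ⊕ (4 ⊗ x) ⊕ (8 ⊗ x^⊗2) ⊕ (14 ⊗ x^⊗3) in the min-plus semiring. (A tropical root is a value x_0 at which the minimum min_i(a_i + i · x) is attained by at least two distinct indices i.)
Roots: {-6, -4, -1}

Each tropical root is a break point of the lower envelope of the lines y = a_i + i · x (there are 4 lines, with slopes 0, 1, ..., 3). Only the lines that attain the minimum somewhere contribute to roots; other lines are dominated. Here the surviving (envelope) indices are i = 3, i = 2, i = 1, i = 0.
Intersections between consecutive envelope lines give the roots: for adjacent envelope indices i < j the intersection is x = (a_i − a_j) / (j − i). Reading off the sorted break points: {-6, -4, -1}.
Verification: at each break x_0, at least two indices attain the minimum of min_i(a_i + i · x_0).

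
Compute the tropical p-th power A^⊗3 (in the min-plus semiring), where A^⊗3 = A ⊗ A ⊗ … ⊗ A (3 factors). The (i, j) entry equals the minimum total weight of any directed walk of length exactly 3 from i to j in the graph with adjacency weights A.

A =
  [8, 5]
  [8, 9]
A^⊗3 =
  [21, 18]
  [21, 21]

Each entry (A^⊗3)_ij equals the minimum over all length-3 walks i = v_0 → v_1 → … → v_3 = j of Σ_t A[v_t][v_{t+1}]. For example, for (i, j) = (0, 1) we minimise over 4 possible intermediate vertex sequences; the minimum is 18, attained along the walk 0 → 1 → 0 → 1.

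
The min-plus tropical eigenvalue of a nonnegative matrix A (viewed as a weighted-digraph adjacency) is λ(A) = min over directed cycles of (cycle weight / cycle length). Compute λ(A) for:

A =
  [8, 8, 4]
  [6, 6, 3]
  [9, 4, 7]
λ(A) = 7/2

Enumerate directed cycles and compute their means (weight / length). Sample:
  cycle 0 → 0: weight = 8, length = 1, mean = 8/1 ≈ 8.000
  cycle 1 → 1: weight = 6, length = 1, mean = 6/1 ≈ 6.000
  cycle 2 → 2: weight = 7, length = 1, mean = 7/1 ≈ 7.000
  cycle 0 → 1 → 0: weight = 14, length = 2, mean = 14/2 ≈ 7.000
  cycle 0 → 2 → 0: weight = 13, length = 2, mean = 13/2 ≈ 6.500
  cycle 1 → 0 → 1: weight = 14, length = 2, mean = 14/2 ≈ 7.000
Minimum mean = 3.500, attained e.g. along the cycle 1 → 2 → 1 with weight 7 and length 2. So λ(A) = 7/2 = 7/2.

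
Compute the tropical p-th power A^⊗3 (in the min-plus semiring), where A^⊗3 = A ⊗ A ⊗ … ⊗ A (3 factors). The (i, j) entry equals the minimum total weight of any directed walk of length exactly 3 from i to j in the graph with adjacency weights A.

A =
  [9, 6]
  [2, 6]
A^⊗3 =
  [14, 14]
  [10, 14]

Each entry (A^⊗3)_ij equals the minimum over all length-3 walks i = v_0 → v_1 → … → v_3 = j of Σ_t A[v_t][v_{t+1}]. For example, for (i, j) = (0, 1) we minimise over 4 possible intermediate vertex sequences; the minimum is 14, attained along the walk 0 → 1 → 0 → 1.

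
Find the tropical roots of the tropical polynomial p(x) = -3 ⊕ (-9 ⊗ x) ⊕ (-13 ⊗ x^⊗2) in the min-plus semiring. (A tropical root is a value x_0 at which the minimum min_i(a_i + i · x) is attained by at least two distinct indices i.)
Roots: {4, 6}

Each tropical root is a break point of the lower envelope of the lines y = a_i + i · x (there are 3 lines, with slopes 0, 1, ..., 2). Only the lines that attain the minimum somewhere contribute to roots; other lines are dominated. Here the surviving (envelope) indices are i = 2, i = 1, i = 0.
Intersections between consecutive envelope lines give the roots: for adjacent envelope indices i < j the intersection is x = (a_i − a_j) / (j − i). Reading off the sorted break points: {4, 6}.
Verification: at each break x_0, at least two indices attain the minimum of min_i(a_i + i · x_0).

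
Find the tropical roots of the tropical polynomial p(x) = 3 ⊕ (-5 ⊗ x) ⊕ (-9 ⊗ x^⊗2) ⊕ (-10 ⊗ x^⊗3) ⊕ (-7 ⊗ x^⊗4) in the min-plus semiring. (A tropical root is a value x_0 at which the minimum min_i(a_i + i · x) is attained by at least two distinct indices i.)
Roots: {-3, 1, 4, 8}

Each tropical root is a break point of the lower envelope of the lines y = a_i + i · x (there are 5 lines, with slopes 0, 1, ..., 4). Only the lines that attain the minimum somewhere contribute to roots; other lines are dominated. Here the surviving (envelope) indices are i = 4, i = 3, i = 2, i = 1, i = 0.
Intersections between consecutive envelope lines give the roots: for adjacent envelope indices i < j the intersection is x = (a_i − a_j) / (j − i). Reading off the sorted break points: {-3, 1, 4, 8}.
Verification: at each break x_0, at least two indices attain the minimum of min_i(a_i + i · x_0).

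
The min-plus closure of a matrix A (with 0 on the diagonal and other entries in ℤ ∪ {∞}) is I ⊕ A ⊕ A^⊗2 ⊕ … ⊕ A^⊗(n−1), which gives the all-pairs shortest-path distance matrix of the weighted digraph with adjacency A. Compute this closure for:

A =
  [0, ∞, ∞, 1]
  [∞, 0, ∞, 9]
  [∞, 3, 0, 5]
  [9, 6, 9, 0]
Closure =
  [0, 7, 10, 1]
  [18, 0, 18, 9]
  [14, 3, 0, 5]
  [9, 6, 9, 0]

This is the Floyd-Warshall all-pairs shortest-path computation. For each intermediate vertex k = 0, 1, …, 3, update dist[i][j] ← min(dist[i][j], dist[i][k] + dist[k][j]). The final matrix gives, for each (i, j), the minimum total weight of any directed path from i to j (possibly empty when i = j).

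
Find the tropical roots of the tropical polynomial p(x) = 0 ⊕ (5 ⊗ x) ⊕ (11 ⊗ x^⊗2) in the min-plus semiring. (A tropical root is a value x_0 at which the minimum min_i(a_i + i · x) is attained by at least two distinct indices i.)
Roots: {-6, -5}

Each tropical root is a break point of the lower envelope of the lines y = a_i + i · x (there are 3 lines, with slopes 0, 1, ..., 2). Only the lines that attain the minimum somewhere contribute to roots; other lines are dominated. Here the surviving (envelope) indices are i = 2, i = 1, i = 0.
Intersections between consecutive envelope lines give the roots: for adjacent envelope indices i < j the intersection is x = (a_i − a_j) / (j − i). Reading off the sorted break points: {-6, -5}.
Verification: at each break x_0, at least two indices attain the minimum of min_i(a_i + i · x_0).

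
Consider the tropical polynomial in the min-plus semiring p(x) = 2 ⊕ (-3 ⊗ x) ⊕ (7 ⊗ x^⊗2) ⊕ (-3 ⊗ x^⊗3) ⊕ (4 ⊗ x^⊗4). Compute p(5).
p(5) = 2

A tropical monomial a ⊗ x^⊗i evaluates to a + i · x. Evaluating each term at x = 5:
  Term 0 contributes 2 + 0 · 5 = 2
  Term 1 contributes -3 + 1 · 5 = 2
  Term 2 contributes 7 + 2 · 5 = 17
  Term 3 contributes -3 + 3 · 5 = 12
  Term 4 contributes 4 + 4 · 5 = 24
p(5) = ⊕ of these = min[2, 2, 17, 12, 24] = 2.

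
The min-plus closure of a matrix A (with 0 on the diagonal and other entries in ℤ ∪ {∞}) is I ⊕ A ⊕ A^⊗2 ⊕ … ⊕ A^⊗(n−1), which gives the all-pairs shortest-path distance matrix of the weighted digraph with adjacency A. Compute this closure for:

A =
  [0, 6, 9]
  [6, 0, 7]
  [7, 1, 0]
Closure =
  [0, 6, 9]
  [6, 0, 7]
  [7, 1, 0]

This is the Floyd-Warshall all-pairs shortest-path computation. For each intermediate vertex k = 0, 1, …, 2, update dist[i][j] ← min(dist[i][j], dist[i][k] + dist[k][j]). The final matrix gives, for each (i, j), the minimum total weight of any directed path from i to j (possibly empty when i = j).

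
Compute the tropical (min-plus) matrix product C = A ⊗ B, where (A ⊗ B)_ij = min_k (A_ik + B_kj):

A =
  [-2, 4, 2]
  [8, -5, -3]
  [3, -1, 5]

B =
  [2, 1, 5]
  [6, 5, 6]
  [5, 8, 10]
A ⊗ B =
  [0, -1, 3]
  [1, 0, 1]
  [5, 4, 5]

Apply the min-plus product entry-by-entry:
  C[0][0] = min over k of (A[0][0] + B[0][0] = -2 + 2 = 0, A[0][1] + B[1][0] = 4 + 6 = 10, A[0][2] + B[2][0] = 2 + 5 = 7) = 0 (attained at k = 0)
  C[0][1] = min over k of (A[0][0] + B[0][1] = -2 + 1 = -1, A[0][1] + B[1][1] = 4 + 5 = 9, A[0][2] + B[2][1] = 2 + 8 = 10) = -1 (attained at k = 0)
  C[0][2] = min over k of (A[0][0] + B[0][2] = -2 + 5 = 3, A[0][1] + B[1][2] = 4 + 6 = 10, A[0][2] + B[2][2] = 2 + 10 = 12) = 3 (attained at k = 0)
  C[1][0] = min over k of (A[1][0] + B[0][0] = 8 + 2 = 10, A[1][1] + B[1][0] = -5 + 6 = 1, A[1][2] + B[2][0] = -3 + 5 = 2) = 1 (attained at k = 1)
  C[1][1] = min over k of (A[1][0] + B[0][1] = 8 + 1 = 9, A[1][1] + B[1][1] = -5 + 5 = 0, A[1][2] + B[2][1] = -3 + 8 = 5) = 0 (attained at k = 1)
  C[1][2] = min over k of (A[1][0] + B[0][2] = 8 + 5 = 13, A[1][1] + B[1][2] = -5 + 6 = 1, A[1][2] + B[2][2] = -3 + 10 = 7) = 1 (attained at k = 1)
  C[2][0] = min over k of (A[2][0] + B[0][0] = 3 + 2 = 5, A[2][1] + B[1][0] = -1 + 6 = 5, A[2][2] + B[2][0] = 5 + 5 = 10) = 5 (attained at k = 0)
  C[2][1] = min over k of (A[2][0] + B[0][1] = 3 + 1 = 4, A[2][1] + B[1][1] = -1 + 5 = 4, A[2][2] + B[2][1] = 5 + 8 = 13) = 4 (attained at k = 0)
  C[2][2] = min over k of (A[2][0] + B[0][2] = 3 + 5 = 8, A[2][1] + B[1][2] = -1 + 6 = 5, A[2][2] + B[2][2] = 5 + 10 = 15) = 5 (attained at k = 1)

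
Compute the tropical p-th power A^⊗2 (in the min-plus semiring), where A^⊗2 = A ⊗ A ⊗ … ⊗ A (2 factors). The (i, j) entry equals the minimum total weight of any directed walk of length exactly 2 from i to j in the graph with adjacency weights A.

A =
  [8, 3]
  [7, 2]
A^⊗2 =
  [10, 5]
  [9, 4]

Each entry (A^⊗2)_ij equals the minimum over all length-2 walks i = v_0 → v_1 → … → v_2 = j of Σ_t A[v_t][v_{t+1}]. For example, for (i, j) = (0, 1) we minimise over 2 possible intermediate vertex sequences; the minimum is 5, attained along the walk 0 → 1 → 1.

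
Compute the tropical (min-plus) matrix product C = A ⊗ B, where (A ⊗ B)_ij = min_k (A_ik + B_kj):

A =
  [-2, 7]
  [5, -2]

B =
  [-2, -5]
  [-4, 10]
A ⊗ B =
  [-4, -7]
  [-6, 0]

Apply the min-plus product entry-by-entry:
  C[0][0] = min over k of (A[0][0] + B[0][0] = -2 + -2 = -4, A[0][1] + B[1][0] = 7 + -4 = 3) = -4 (attained at k = 0)
  C[0][1] = min over k of (A[0][0] + B[0][1] = -2 + -5 = -7, A[0][1] + B[1][1] = 7 + 10 = 17) = -7 (attained at k = 0)
  C[1][0] = min over k of (A[1][0] + B[0][0] = 5 + -2 = 3, A[1][1] + B[1][0] = -2 + -4 = -6) = -6 (attained at k = 1)
  C[1][1] = min over k of (A[1][0] + B[0][1] = 5 + -5 = 0, A[1][1] + B[1][1] = -2 + 10 = 8) = 0 (attained at k = 0)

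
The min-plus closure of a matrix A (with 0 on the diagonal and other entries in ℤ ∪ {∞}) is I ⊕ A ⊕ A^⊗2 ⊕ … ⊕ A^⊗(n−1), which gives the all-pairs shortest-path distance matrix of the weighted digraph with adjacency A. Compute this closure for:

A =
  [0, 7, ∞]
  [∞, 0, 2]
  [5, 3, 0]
Closure =
  [0, 7, 9]
  [7, 0, 2]
  [5, 3, 0]

This is the Floyd-Warshall all-pairs shortest-path computation. For each intermediate vertex k = 0, 1, …, 2, update dist[i][j] ← min(dist[i][j], dist[i][k] + dist[k][j]). The final matrix gives, for each (i, j), the minimum total weight of any directed path from i to j (possibly empty when i = j).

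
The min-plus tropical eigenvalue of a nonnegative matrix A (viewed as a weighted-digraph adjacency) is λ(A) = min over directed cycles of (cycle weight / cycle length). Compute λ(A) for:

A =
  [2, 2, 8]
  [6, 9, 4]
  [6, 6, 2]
λ(A) = 2

Enumerate directed cycles and compute their means (weight / length). Sample:
  cycle 0 → 0: weight = 2, length = 1, mean = 2/1 ≈ 2.000
  cycle 1 → 1: weight = 9, length = 1, mean = 9/1 ≈ 9.000
  cycle 2 → 2: weight = 2, length = 1, mean = 2/1 ≈ 2.000
  cycle 0 → 1 → 0: weight = 8, length = 2, mean = 8/2 ≈ 4.000
  cycle 0 → 2 → 0: weight = 14, length = 2, mean = 14/2 ≈ 7.000
  cycle 1 → 0 → 1: weight = 8, length = 2, mean = 8/2 ≈ 4.000
Minimum mean = 2.000, attained e.g. along the cycle 0 → 0 with weight 2 and length 1. So λ(A) = 2/1 = 2.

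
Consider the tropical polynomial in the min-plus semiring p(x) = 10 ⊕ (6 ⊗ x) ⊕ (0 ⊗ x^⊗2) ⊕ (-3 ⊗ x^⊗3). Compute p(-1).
p(-1) = -6

A tropical monomial a ⊗ x^⊗i evaluates to a + i · x. Evaluating each term at x = -1:
  Term 0 contributes 10 + 0 · -1 = 10
  Term 1 contributes 6 + 1 · -1 = 5
  Term 2 contributes 0 + 2 · -1 = -2
  Term 3 contributes -3 + 3 · -1 = -6
p(-1) = ⊕ of these = min[10, 5, -2, -6] = -6.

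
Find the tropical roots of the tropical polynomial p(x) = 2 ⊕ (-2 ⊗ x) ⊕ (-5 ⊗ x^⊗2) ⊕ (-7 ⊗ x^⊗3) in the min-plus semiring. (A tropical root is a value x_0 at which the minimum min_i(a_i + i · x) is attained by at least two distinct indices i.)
Roots: {2, 3, 4}

Each tropical root is a break point of the lower envelope of the lines y = a_i + i · x (there are 4 lines, with slopes 0, 1, ..., 3). Only the lines that attain the minimum somewhere contribute to roots; other lines are dominated. Here the surviving (envelope) indices are i = 3, i = 2, i = 1, i = 0.
Intersections between consecutive envelope lines give the roots: for adjacent envelope indices i < j the intersection is x = (a_i − a_j) / (j − i). Reading off the sorted break points: {2, 3, 4}.
Verification: at each break x_0, at least two indices attain the minimum of min_i(a_i + i · x_0).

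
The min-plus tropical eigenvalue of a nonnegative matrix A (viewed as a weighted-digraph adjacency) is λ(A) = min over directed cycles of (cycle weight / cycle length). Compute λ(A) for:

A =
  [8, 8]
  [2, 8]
λ(A) = 5

Enumerate directed cycles and compute their means (weight / length). Sample:
  cycle 0 → 0: weight = 8, length = 1, mean = 8/1 ≈ 8.000
  cycle 1 → 1: weight = 8, length = 1, mean = 8/1 ≈ 8.000
  cycle 0 → 1 → 0: weight = 10, length = 2, mean = 10/2 ≈ 5.000
  cycle 1 → 0 → 1: weight = 10, length = 2, mean = 10/2 ≈ 5.000
Minimum mean = 5.000, attained e.g. along the cycle 0 → 1 → 0 with weight 10 and length 2. So λ(A) = 10/2 = 5.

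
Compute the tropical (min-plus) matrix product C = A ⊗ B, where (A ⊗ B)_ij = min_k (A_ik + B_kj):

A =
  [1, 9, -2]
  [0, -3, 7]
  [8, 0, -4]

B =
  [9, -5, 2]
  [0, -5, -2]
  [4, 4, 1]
A ⊗ B =
  [2, -4, -1]
  [-3, -8, -5]
  [0, -5, -3]

Apply the min-plus product entry-by-entry:
  C[0][0] = min over k of (A[0][0] + B[0][0] = 1 + 9 = 10, A[0][1] + B[1][0] = 9 + 0 = 9, A[0][2] + B[2][0] = -2 + 4 = 2) = 2 (attained at k = 2)
  C[0][1] = min over k of (A[0][0] + B[0][1] = 1 + -5 = -4, A[0][1] + B[1][1] = 9 + -5 = 4, A[0][2] + B[2][1] = -2 + 4 = 2) = -4 (attained at k = 0)
  C[0][2] = min over k of (A[0][0] + B[0][2] = 1 + 2 = 3, A[0][1] + B[1][2] = 9 + -2 = 7, A[0][2] + B[2][2] = -2 + 1 = -1) = -1 (attained at k = 2)
  C[1][0] = min over k of (A[1][0] + B[0][0] = 0 + 9 = 9, A[1][1] + B[1][0] = -3 + 0 = -3, A[1][2] + B[2][0] = 7 + 4 = 11) = -3 (attained at k = 1)
  C[1][1] = min over k of (A[1][0] + B[0][1] = 0 + -5 = -5, A[1][1] + B[1][1] = -3 + -5 = -8, A[1][2] + B[2][1] = 7 + 4 = 11) = -8 (attained at k = 1)
  C[1][2] = min over k of (A[1][0] + B[0][2] = 0 + 2 = 2, A[1][1] + B[1][2] = -3 + -2 = -5, A[1][2] + B[2][2] = 7 + 1 = 8) = -5 (attained at k = 1)
  C[2][0] = min over k of (A[2][0] + B[0][0] = 8 + 9 = 17, A[2][1] + B[1][0] = 0 + 0 = 0, A[2][2] + B[2][0] = -4 + 4 = 0) = 0 (attained at k = 1)
  C[2][1] = min over k of (A[2][0] + B[0][1] = 8 + -5 = 3, A[2][1] + B[1][1] = 0 + -5 = -5, A[2][2] + B[2][1] = -4 + 4 = 0) = -5 (attained at k = 1)
  C[2][2] = min over k of (A[2][0] + B[0][2] = 8 + 2 = 10, A[2][1] + B[1][2] = 0 + -2 = -2, A[2][2] + B[2][2] = -4 + 1 = -3) = -3 (attained at k = 2)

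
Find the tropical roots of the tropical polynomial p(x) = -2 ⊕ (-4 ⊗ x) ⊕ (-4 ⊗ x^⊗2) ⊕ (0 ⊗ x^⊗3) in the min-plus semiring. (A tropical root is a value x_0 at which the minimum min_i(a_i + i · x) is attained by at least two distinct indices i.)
Roots: {-4, 0, 2}

Each tropical root is a break point of the lower envelope of the lines y = a_i + i · x (there are 4 lines, with slopes 0, 1, ..., 3). Only the lines that attain the minimum somewhere contribute to roots; other lines are dominated. Here the surviving (envelope) indices are i = 3, i = 2, i = 1, i = 0.
Intersections between consecutive envelope lines give the roots: for adjacent envelope indices i < j the intersection is x = (a_i − a_j) / (j − i). Reading off the sorted break points: {-4, 0, 2}.
Verification: at each break x_0, at least two indices attain the minimum of min_i(a_i + i · x_0).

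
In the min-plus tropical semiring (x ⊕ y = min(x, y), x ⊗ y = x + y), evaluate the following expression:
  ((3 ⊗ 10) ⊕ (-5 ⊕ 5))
((3 ⊗ 10) ⊕ (-5 ⊕ 5)) = -5

Expand innermost to outermost. Recall ⊕ takes the minimum of its arguments and ⊗ takes their sum. Working out the expression ((3 ⊗ 10) ⊕ (-5 ⊕ 5)) gives -5.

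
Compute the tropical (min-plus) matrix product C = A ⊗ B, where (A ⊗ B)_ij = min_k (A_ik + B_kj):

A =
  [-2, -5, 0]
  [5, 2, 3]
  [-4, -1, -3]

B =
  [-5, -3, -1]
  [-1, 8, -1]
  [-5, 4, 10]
A ⊗ B =
  [-7, -5, -6]
  [-2, 2, 1]
  [-9, -7, -5]

Apply the min-plus product entry-by-entry:
  C[0][0] = min over k of (A[0][0] + B[0][0] = -2 + -5 = -7, A[0][1] + B[1][0] = -5 + -1 = -6, A[0][2] + B[2][0] = 0 + -5 = -5) = -7 (attained at k = 0)
  C[0][1] = min over k of (A[0][0] + B[0][1] = -2 + -3 = -5, A[0][1] + B[1][1] = -5 + 8 = 3, A[0][2] + B[2][1] = 0 + 4 = 4) = -5 (attained at k = 0)
  C[0][2] = min over k of (A[0][0] + B[0][2] = -2 + -1 = -3, A[0][1] + B[1][2] = -5 + -1 = -6, A[0][2] + B[2][2] = 0 + 10 = 10) = -6 (attained at k = 1)
  C[1][0] = min over k of (A[1][0] + B[0][0] = 5 + -5 = 0, A[1][1] + B[1][0] = 2 + -1 = 1, A[1][2] + B[2][0] = 3 + -5 = -2) = -2 (attained at k = 2)
  C[1][1] = min over k of (A[1][0] + B[0][1] = 5 + -3 = 2, A[1][1] + B[1][1] = 2 + 8 = 10, A[1][2] + B[2][1] = 3 + 4 = 7) = 2 (attained at k = 0)
  C[1][2] = min over k of (A[1][0] + B[0][2] = 5 + -1 = 4, A[1][1] + B[1][2] = 2 + -1 = 1, A[1][2] + B[2][2] = 3 + 10 = 13) = 1 (attained at k = 1)
  C[2][0] = min over k of (A[2][0] + B[0][0] = -4 + -5 = -9, A[2][1] + B[1][0] = -1 + -1 = -2, A[2][2] + B[2][0] = -3 + -5 = -8) = -9 (attained at k = 0)
  C[2][1] = min over k of (A[2][0] + B[0][1] = -4 + -3 = -7, A[2][1] + B[1][1] = -1 + 8 = 7, A[2][2] + B[2][1] = -3 + 4 = 1) = -7 (attained at k = 0)
  C[2][2] = min over k of (A[2][0] + B[0][2] = -4 + -1 = -5, A[2][1] + B[1][2] = -1 + -1 = -2, A[2][2] + B[2][2] = -3 + 10 = 7) = -5 (attained at k = 0)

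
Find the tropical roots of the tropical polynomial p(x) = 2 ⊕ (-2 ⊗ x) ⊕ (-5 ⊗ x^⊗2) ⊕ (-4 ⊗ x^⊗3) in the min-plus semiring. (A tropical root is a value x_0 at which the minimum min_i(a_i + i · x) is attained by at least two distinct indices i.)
Roots: {-1, 3, 4}

Each tropical root is a break point of the lower envelope of the lines y = a_i + i · x (there are 4 lines, with slopes 0, 1, ..., 3). Only the lines that attain the minimum somewhere contribute to roots; other lines are dominated. Here the surviving (envelope) indices are i = 3, i = 2, i = 1, i = 0.
Intersections between consecutive envelope lines give the roots: for adjacent envelope indices i < j the intersection is x = (a_i − a_j) / (j − i). Reading off the sorted break points: {-1, 3, 4}.
Verification: at each break x_0, at least two indices attain the minimum of min_i(a_i + i · x_0).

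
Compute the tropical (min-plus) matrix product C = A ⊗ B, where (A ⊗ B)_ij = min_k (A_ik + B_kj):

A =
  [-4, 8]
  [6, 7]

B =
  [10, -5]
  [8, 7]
A ⊗ B =
  [6, -9]
  [15, 1]

Apply the min-plus product entry-by-entry:
  C[0][0] = min over k of (A[0][0] + B[0][0] = -4 + 10 = 6, A[0][1] + B[1][0] = 8 + 8 = 16) = 6 (attained at k = 0)
  C[0][1] = min over k of (A[0][0] + B[0][1] = -4 + -5 = -9, A[0][1] + B[1][1] = 8 + 7 = 15) = -9 (attained at k = 0)
  C[1][0] = min over k of (A[1][0] + B[0][0] = 6 + 10 = 16, A[1][1] + B[1][0] = 7 + 8 = 15) = 15 (attained at k = 1)
  C[1][1] = min over k of (A[1][0] + B[0][1] = 6 + -5 = 1, A[1][1] + B[1][1] = 7 + 7 = 14) = 1 (attained at k = 0)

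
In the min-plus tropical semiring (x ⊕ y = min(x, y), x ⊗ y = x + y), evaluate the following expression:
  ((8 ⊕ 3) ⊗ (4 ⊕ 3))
((8 ⊕ 3) ⊗ (4 ⊕ 3)) = 6

Expand innermost to outermost. Recall ⊕ takes the minimum of its arguments and ⊗ takes their sum. Working out the expression ((8 ⊕ 3) ⊗ (4 ⊕ 3)) gives 6.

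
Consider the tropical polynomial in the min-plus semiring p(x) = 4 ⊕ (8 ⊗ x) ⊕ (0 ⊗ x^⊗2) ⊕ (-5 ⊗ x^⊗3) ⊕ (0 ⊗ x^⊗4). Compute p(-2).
p(-2) = -11

A tropical monomial a ⊗ x^⊗i evaluates to a + i · x. Evaluating each term at x = -2:
  Term 0 contributes 4 + 0 · -2 = 4
  Term 1 contributes 8 + 1 · -2 = 6
  Term 2 contributes 0 + 2 · -2 = -4
  Term 3 contributes -5 + 3 · -2 = -11
  Term 4 contributes 0 + 4 · -2 = -8
p(-2) = ⊕ of these = min[4, 6, -4, -11, -8] = -11.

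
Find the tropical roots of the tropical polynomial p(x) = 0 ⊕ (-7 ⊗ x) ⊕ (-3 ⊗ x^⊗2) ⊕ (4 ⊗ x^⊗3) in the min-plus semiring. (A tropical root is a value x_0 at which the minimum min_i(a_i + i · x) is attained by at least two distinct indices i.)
Roots: {-7, -4, 7}

Each tropical root is a break point of the lower envelope of the lines y = a_i + i · x (there are 4 lines, with slopes 0, 1, ..., 3). Only the lines that attain the minimum somewhere contribute to roots; other lines are dominated. Here the surviving (envelope) indices are i = 3, i = 2, i = 1, i = 0.
Intersections between consecutive envelope lines give the roots: for adjacent envelope indices i < j the intersection is x = (a_i − a_j) / (j − i). Reading off the sorted break points: {-7, -4, 7}.
Verification: at each break x_0, at least two indices attain the minimum of min_i(a_i + i · x_0).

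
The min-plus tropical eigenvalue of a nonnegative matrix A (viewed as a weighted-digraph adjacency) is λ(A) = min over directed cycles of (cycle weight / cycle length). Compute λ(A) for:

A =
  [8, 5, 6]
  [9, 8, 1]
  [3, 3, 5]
λ(A) = 2

Enumerate directed cycles and compute their means (weight / length). Sample:
  cycle 0 → 0: weight = 8, length = 1, mean = 8/1 ≈ 8.000
  cycle 1 → 1: weight = 8, length = 1, mean = 8/1 ≈ 8.000
  cycle 2 → 2: weight = 5, length = 1, mean = 5/1 ≈ 5.000
  cycle 0 → 1 → 0: weight = 14, length = 2, mean = 14/2 ≈ 7.000
  cycle 0 → 2 → 0: weight = 9, length = 2, mean = 9/2 ≈ 4.500
  cycle 1 → 0 → 1: weight = 14, length = 2, mean = 14/2 ≈ 7.000
Minimum mean = 2.000, attained e.g. along the cycle 1 → 2 → 1 with weight 4 and length 2. So λ(A) = 4/2 = 2.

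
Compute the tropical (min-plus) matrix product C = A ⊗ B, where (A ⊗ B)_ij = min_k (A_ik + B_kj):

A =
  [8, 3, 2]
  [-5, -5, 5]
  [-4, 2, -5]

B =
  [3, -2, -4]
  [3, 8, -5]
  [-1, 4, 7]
A ⊗ B =
  [1, 6, -2]
  [-2, -7, -10]
  [-6, -6, -8]

Apply the min-plus product entry-by-entry:
  C[0][0] = min over k of (A[0][0] + B[0][0] = 8 + 3 = 11, A[0][1] + B[1][0] = 3 + 3 = 6, A[0][2] + B[2][0] = 2 + -1 = 1) = 1 (attained at k = 2)
  C[0][1] = min over k of (A[0][0] + B[0][1] = 8 + -2 = 6, A[0][1] + B[1][1] = 3 + 8 = 11, A[0][2] + B[2][1] = 2 + 4 = 6) = 6 (attained at k = 0)
  C[0][2] = min over k of (A[0][0] + B[0][2] = 8 + -4 = 4, A[0][1] + B[1][2] = 3 + -5 = -2, A[0][2] + B[2][2] = 2 + 7 = 9) = -2 (attained at k = 1)
  C[1][0] = min over k of (A[1][0] + B[0][0] = -5 + 3 = -2, A[1][1] + B[1][0] = -5 + 3 = -2, A[1][2] + B[2][0] = 5 + -1 = 4) = -2 (attained at k = 0)
  C[1][1] = min over k of (A[1][0] + B[0][1] = -5 + -2 = -7, A[1][1] + B[1][1] = -5 + 8 = 3, A[1][2] + B[2][1] = 5 + 4 = 9) = -7 (attained at k = 0)
  C[1][2] = min over k of (A[1][0] + B[0][2] = -5 + -4 = -9, A[1][1] + B[1][2] = -5 + -5 = -10, A[1][2] + B[2][2] = 5 + 7 = 12) = -10 (attained at k = 1)
  C[2][0] = min over k of (A[2][0] + B[0][0] = -4 + 3 = -1, A[2][1] + B[1][0] = 2 + 3 = 5, A[2][2] + B[2][0] = -5 + -1 = -6) = -6 (attained at k = 2)
  C[2][1] = min over k of (A[2][0] + B[0][1] = -4 + -2 = -6, A[2][1] + B[1][1] = 2 + 8 = 10, A[2][2] + B[2][1] = -5 + 4 = -1) = -6 (attained at k = 0)
  C[2][2] = min over k of (A[2][0] + B[0][2] = -4 + -4 = -8, A[2][1] + B[1][2] = 2 + -5 = -3, A[2][2] + B[2][2] = -5 + 7 = 2) = -8 (attained at k = 0)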